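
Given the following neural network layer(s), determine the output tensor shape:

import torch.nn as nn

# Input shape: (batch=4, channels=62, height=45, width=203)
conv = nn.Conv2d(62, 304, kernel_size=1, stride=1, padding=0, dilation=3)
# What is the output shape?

Input shape: (4, 62, 45, 203)
Output shape: (4, 304, 45, 203)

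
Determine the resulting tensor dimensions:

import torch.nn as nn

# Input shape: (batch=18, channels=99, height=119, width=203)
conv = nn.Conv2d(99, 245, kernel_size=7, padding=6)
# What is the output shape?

Input shape: (18, 99, 119, 203)
Output shape: (18, 245, 125, 209)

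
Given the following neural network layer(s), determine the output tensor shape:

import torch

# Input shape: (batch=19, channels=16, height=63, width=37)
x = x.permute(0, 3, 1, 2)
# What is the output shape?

Input shape: (19, 16, 63, 37)
Output shape: (19, 37, 16, 63)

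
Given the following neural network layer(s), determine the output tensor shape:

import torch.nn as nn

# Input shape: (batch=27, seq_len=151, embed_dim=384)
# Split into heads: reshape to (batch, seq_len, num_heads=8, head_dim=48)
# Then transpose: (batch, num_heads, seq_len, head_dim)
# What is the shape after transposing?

Input shape: (27, 151, 384)
  -> after reshape: (27, 151, 8, 48)
Output shape: (27, 8, 151, 48)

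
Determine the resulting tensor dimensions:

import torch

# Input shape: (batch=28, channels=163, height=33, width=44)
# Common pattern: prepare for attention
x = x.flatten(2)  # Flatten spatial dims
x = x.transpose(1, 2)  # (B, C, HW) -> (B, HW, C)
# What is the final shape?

Input shape: (28, 163, 33, 44)
  -> after flatten(2): (28, 163, 1452)
Output shape: (28, 1452, 163)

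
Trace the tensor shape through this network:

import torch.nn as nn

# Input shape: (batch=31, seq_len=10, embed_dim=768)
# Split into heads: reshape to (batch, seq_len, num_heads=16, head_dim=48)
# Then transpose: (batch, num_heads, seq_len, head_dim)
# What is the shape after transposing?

Input shape: (31, 10, 768)
  -> after reshape: (31, 10, 16, 48)
Output shape: (31, 16, 10, 48)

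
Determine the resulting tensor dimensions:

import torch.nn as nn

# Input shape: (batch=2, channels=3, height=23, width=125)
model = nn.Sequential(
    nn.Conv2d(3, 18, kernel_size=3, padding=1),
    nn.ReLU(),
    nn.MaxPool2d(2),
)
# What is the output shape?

Input shape: (2, 3, 23, 125)
  -> after Conv2d: (2, 18, 23, 125)
  -> after ReLU: (2, 18, 23, 125)
Output shape: (2, 18, 11, 62)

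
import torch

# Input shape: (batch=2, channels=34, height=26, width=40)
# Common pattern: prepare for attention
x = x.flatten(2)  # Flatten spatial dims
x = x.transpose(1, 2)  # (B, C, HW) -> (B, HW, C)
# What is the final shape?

Input shape: (2, 34, 26, 40)
  -> after flatten(2): (2, 34, 1040)
Output shape: (2, 1040, 34)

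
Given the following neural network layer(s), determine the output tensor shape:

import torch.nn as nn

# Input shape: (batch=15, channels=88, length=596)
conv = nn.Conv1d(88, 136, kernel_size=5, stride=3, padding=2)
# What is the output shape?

Input shape: (15, 88, 596)
Output shape: (15, 136, 199)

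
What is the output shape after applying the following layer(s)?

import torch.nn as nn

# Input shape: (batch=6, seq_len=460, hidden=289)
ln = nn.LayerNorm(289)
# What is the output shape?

Input shape: (6, 460, 289)
Output shape: (6, 460, 289)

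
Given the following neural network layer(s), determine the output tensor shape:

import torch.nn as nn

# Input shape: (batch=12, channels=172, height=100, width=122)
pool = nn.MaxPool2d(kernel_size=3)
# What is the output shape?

Input shape: (12, 172, 100, 122)
Output shape: (12, 172, 33, 40)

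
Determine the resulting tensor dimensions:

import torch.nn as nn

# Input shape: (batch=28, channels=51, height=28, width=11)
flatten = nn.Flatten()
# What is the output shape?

Input shape: (28, 51, 28, 11)
Output shape: (28, 15708)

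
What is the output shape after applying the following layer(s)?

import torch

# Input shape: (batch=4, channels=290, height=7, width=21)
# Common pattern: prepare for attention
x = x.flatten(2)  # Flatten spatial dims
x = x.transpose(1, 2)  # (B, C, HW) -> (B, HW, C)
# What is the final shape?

Input shape: (4, 290, 7, 21)
  -> after flatten(2): (4, 290, 147)
Output shape: (4, 147, 290)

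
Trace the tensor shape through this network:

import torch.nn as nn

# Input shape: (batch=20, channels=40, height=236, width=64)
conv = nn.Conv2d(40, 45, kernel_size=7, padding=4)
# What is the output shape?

Input shape: (20, 40, 236, 64)
Output shape: (20, 45, 238, 66)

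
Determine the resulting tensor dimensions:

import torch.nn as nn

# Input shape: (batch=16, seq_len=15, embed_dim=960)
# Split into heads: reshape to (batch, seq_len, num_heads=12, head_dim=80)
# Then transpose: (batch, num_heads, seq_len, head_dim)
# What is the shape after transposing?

Input shape: (16, 15, 960)
  -> after reshape: (16, 15, 12, 80)
Output shape: (16, 12, 15, 80)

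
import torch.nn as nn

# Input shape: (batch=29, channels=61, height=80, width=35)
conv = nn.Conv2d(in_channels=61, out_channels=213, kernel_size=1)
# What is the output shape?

Input shape: (29, 61, 80, 35)
Output shape: (29, 213, 80, 35)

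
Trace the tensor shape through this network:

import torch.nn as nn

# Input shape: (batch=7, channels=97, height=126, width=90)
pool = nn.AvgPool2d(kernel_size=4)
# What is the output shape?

Input shape: (7, 97, 126, 90)
Output shape: (7, 97, 31, 22)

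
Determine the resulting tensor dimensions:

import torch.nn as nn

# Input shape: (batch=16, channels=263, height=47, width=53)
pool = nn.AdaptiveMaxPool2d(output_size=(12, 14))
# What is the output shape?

Input shape: (16, 263, 47, 53)
Output shape: (16, 263, 12, 14)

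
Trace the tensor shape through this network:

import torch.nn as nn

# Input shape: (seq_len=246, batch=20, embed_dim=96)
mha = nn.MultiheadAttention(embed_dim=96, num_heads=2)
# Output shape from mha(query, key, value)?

Input shape: (246, 20, 96)
Output shape: (246, 20, 96)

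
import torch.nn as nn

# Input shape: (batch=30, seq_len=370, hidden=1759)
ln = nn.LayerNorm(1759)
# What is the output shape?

Input shape: (30, 370, 1759)
Output shape: (30, 370, 1759)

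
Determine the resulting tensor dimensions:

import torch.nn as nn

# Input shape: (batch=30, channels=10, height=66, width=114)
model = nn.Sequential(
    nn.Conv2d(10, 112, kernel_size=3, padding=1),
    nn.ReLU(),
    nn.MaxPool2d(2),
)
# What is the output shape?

Input shape: (30, 10, 66, 114)
  -> after Conv2d: (30, 112, 66, 114)
  -> after ReLU: (30, 112, 66, 114)
Output shape: (30, 112, 33, 57)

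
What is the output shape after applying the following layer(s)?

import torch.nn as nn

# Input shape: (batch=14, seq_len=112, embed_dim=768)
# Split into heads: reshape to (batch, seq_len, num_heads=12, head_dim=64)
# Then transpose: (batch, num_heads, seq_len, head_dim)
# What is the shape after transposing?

Input shape: (14, 112, 768)
  -> after reshape: (14, 112, 12, 64)
Output shape: (14, 12, 112, 64)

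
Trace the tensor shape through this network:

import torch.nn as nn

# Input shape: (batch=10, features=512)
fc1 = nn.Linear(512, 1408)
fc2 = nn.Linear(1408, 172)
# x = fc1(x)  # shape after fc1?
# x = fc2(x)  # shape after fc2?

Input shape: (10, 512)
  -> after fc1: (10, 1408)
Output shape: (10, 172)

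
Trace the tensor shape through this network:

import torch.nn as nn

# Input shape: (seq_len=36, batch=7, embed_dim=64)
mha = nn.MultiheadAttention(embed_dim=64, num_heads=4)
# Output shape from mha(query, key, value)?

Input shape: (36, 7, 64)
Output shape: (36, 7, 64)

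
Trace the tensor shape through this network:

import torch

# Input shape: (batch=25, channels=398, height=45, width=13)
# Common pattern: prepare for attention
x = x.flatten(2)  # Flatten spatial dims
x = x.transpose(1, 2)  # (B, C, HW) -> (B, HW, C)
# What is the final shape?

Input shape: (25, 398, 45, 13)
  -> after flatten(2): (25, 398, 585)
Output shape: (25, 585, 398)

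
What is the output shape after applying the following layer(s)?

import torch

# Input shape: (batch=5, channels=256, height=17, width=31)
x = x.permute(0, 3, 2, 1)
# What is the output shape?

Input shape: (5, 256, 17, 31)
Output shape: (5, 31, 17, 256)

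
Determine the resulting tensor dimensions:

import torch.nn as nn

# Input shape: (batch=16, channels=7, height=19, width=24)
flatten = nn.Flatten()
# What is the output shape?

Input shape: (16, 7, 19, 24)
Output shape: (16, 3192)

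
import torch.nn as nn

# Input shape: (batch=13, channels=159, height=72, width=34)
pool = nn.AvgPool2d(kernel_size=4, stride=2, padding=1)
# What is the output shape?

Input shape: (13, 159, 72, 34)
Output shape: (13, 159, 36, 17)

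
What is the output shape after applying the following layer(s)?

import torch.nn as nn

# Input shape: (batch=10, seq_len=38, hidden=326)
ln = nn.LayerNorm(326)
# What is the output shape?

Input shape: (10, 38, 326)
Output shape: (10, 38, 326)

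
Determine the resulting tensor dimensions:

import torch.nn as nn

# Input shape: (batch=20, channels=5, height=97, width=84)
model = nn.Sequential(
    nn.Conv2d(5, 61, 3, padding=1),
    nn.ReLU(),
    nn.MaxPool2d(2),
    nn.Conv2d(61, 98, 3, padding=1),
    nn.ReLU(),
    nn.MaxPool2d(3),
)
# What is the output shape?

Input shape: (20, 5, 97, 84)
  -> after first Conv2d: (20, 61, 97, 84)
  -> after first MaxPool2d: (20, 61, 48, 42)
  -> after second Conv2d: (20, 98, 48, 42)
Output shape: (20, 98, 16, 14)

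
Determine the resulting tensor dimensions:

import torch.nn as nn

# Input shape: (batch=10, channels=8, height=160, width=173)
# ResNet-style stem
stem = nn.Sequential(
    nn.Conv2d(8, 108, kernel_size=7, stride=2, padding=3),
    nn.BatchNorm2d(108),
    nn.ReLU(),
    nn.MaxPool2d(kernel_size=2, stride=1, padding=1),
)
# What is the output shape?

Input shape: (10, 8, 160, 173)
  -> after Conv2d 7x7 stride=2: (10, 108, 80, 87)
Output shape: (10, 108, 81, 88)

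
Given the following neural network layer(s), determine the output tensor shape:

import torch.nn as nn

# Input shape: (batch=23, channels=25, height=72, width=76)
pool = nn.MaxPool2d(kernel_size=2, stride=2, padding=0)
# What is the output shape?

Input shape: (23, 25, 72, 76)
Output shape: (23, 25, 36, 38)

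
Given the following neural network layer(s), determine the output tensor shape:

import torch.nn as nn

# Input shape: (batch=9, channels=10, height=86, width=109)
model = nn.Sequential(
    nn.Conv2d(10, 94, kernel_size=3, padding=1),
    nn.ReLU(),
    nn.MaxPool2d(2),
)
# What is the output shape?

Input shape: (9, 10, 86, 109)
  -> after Conv2d: (9, 94, 86, 109)
  -> after ReLU: (9, 94, 86, 109)
Output shape: (9, 94, 43, 54)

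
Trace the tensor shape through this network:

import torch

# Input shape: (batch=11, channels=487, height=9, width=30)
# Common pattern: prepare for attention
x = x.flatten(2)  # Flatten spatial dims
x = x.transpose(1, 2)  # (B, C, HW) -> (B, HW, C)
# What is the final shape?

Input shape: (11, 487, 9, 30)
  -> after flatten(2): (11, 487, 270)
Output shape: (11, 270, 487)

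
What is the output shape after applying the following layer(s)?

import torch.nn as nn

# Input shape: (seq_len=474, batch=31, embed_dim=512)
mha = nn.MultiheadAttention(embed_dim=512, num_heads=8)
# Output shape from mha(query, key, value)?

Input shape: (474, 31, 512)
Output shape: (474, 31, 512)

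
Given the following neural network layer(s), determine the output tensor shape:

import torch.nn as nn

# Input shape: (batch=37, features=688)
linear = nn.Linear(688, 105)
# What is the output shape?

Input shape: (37, 688)
Output shape: (37, 105)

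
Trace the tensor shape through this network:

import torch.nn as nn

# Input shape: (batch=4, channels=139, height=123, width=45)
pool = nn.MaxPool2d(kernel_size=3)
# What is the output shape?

Input shape: (4, 139, 123, 45)
Output shape: (4, 139, 41, 15)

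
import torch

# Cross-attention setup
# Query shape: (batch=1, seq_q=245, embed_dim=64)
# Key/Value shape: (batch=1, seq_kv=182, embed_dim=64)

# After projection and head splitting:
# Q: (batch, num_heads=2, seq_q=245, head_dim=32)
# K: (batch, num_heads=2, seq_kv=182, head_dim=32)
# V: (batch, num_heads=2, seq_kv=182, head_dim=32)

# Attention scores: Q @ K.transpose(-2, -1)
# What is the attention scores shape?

Input shape: (1, 245, 64)
Output shape: (1, 2, 245, 182)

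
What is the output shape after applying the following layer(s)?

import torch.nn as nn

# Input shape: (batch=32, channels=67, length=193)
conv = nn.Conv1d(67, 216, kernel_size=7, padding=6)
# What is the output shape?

Input shape: (32, 67, 193)
Output shape: (32, 216, 199)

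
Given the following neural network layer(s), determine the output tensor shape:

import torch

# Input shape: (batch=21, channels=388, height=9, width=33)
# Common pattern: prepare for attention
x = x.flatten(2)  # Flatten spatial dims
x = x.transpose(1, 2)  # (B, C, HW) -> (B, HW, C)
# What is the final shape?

Input shape: (21, 388, 9, 33)
  -> after flatten(2): (21, 388, 297)
Output shape: (21, 297, 388)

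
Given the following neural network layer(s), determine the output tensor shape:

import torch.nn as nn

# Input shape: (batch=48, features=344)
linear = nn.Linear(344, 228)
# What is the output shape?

Input shape: (48, 344)
Output shape: (48, 228)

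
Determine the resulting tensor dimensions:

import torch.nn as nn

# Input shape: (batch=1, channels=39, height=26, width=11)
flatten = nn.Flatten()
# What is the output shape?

Input shape: (1, 39, 26, 11)
Output shape: (1, 11154)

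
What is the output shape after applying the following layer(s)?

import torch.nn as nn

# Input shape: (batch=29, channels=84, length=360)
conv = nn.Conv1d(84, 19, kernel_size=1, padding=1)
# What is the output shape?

Input shape: (29, 84, 360)
Output shape: (29, 19, 362)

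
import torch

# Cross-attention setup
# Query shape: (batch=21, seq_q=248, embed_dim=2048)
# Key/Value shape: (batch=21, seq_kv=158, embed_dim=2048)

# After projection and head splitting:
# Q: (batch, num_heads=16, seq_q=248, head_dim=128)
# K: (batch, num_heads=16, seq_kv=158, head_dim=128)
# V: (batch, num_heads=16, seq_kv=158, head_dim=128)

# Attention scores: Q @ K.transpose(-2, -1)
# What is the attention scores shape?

Input shape: (21, 248, 2048)
Output shape: (21, 16, 248, 158)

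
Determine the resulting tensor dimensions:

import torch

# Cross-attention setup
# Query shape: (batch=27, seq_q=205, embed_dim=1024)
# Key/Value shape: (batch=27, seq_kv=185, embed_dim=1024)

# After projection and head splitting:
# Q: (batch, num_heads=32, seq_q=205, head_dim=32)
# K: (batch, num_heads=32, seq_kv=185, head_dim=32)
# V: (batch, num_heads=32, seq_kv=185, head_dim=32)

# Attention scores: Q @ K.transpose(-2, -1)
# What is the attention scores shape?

Input shape: (27, 205, 1024)
Output shape: (27, 32, 205, 185)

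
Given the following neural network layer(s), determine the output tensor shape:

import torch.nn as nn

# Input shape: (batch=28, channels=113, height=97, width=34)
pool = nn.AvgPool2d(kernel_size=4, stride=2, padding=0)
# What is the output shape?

Input shape: (28, 113, 97, 34)
Output shape: (28, 113, 47, 16)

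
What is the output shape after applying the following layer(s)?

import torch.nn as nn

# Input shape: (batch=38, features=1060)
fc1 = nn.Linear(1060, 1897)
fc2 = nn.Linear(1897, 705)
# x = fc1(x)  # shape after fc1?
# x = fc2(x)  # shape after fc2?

Input shape: (38, 1060)
  -> after fc1: (38, 1897)
Output shape: (38, 705)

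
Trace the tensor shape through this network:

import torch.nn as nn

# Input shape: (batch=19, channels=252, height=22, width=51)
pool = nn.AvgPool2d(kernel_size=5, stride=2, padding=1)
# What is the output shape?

Input shape: (19, 252, 22, 51)
Output shape: (19, 252, 10, 25)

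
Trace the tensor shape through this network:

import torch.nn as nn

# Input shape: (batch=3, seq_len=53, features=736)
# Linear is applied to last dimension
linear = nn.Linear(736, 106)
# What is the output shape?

Input shape: (3, 53, 736)
Output shape: (3, 53, 106)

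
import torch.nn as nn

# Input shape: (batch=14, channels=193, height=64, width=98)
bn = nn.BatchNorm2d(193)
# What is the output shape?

Input shape: (14, 193, 64, 98)
Output shape: (14, 193, 64, 98)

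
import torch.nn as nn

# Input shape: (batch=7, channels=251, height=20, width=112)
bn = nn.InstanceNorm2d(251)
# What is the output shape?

Input shape: (7, 251, 20, 112)
Output shape: (7, 251, 20, 112)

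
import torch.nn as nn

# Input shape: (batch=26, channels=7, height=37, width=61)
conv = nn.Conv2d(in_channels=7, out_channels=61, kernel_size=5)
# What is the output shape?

Input shape: (26, 7, 37, 61)
Output shape: (26, 61, 33, 57)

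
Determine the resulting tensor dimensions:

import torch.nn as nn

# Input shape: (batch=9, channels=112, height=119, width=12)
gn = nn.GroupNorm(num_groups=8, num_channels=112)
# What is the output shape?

Input shape: (9, 112, 119, 12)
Output shape: (9, 112, 119, 12)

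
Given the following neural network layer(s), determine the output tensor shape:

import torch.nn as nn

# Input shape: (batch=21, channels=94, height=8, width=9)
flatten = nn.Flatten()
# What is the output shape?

Input shape: (21, 94, 8, 9)
Output shape: (21, 6768)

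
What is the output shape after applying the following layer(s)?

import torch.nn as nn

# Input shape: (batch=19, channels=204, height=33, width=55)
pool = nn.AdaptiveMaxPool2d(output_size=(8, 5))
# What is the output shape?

Input shape: (19, 204, 33, 55)
Output shape: (19, 204, 8, 5)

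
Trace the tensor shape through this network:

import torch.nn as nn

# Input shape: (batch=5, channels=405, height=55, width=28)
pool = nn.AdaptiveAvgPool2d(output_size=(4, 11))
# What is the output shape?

Input shape: (5, 405, 55, 28)
Output shape: (5, 405, 4, 11)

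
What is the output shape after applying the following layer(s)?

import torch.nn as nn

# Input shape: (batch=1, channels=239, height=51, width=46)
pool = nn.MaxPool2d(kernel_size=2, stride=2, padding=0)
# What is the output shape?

Input shape: (1, 239, 51, 46)
Output shape: (1, 239, 25, 23)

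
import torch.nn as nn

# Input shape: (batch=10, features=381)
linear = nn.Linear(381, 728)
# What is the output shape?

Input shape: (10, 381)
Output shape: (10, 728)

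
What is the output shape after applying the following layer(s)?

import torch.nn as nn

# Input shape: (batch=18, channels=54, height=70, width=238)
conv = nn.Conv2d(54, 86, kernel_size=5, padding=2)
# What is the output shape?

Input shape: (18, 54, 70, 238)
Output shape: (18, 86, 70, 238)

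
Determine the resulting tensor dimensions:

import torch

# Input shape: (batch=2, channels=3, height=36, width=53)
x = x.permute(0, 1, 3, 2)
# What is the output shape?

Input shape: (2, 3, 36, 53)
Output shape: (2, 3, 53, 36)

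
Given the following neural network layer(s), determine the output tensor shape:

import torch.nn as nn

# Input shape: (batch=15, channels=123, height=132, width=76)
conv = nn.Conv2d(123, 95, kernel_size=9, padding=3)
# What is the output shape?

Input shape: (15, 123, 132, 76)
Output shape: (15, 95, 130, 74)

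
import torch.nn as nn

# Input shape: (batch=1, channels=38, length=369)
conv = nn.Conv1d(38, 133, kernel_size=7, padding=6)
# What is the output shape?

Input shape: (1, 38, 369)
Output shape: (1, 133, 375)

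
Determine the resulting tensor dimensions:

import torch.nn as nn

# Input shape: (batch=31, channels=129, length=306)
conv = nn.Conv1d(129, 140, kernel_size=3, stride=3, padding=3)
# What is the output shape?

Input shape: (31, 129, 306)
Output shape: (31, 140, 104)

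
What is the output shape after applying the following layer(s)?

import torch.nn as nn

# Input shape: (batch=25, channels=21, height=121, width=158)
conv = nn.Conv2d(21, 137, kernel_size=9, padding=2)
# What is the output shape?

Input shape: (25, 21, 121, 158)
Output shape: (25, 137, 117, 154)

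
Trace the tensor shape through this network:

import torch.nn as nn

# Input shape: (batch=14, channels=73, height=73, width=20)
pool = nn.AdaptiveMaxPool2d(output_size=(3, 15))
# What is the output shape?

Input shape: (14, 73, 73, 20)
Output shape: (14, 73, 3, 15)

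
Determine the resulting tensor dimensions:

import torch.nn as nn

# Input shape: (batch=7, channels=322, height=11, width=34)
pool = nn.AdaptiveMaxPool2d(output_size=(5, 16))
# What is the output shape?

Input shape: (7, 322, 11, 34)
Output shape: (7, 322, 5, 16)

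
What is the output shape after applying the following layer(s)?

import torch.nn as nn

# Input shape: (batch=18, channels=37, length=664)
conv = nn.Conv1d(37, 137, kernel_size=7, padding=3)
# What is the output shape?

Input shape: (18, 37, 664)
Output shape: (18, 137, 664)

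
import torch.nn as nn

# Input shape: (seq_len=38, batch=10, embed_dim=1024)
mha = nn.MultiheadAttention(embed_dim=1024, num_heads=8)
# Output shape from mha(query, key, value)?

Input shape: (38, 10, 1024)
Output shape: (38, 10, 1024)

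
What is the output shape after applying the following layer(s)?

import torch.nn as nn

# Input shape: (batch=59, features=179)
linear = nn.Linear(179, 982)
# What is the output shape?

Input shape: (59, 179)
Output shape: (59, 982)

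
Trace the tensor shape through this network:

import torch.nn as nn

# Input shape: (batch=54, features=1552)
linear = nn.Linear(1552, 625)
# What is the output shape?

Input shape: (54, 1552)
Output shape: (54, 625)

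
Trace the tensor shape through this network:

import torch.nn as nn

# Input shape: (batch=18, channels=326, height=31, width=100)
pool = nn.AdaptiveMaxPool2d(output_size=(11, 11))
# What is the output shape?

Input shape: (18, 326, 31, 100)
Output shape: (18, 326, 11, 11)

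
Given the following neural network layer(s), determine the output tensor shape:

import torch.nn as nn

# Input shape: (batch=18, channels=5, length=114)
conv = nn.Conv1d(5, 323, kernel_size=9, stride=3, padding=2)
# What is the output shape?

Input shape: (18, 5, 114)
Output shape: (18, 323, 37)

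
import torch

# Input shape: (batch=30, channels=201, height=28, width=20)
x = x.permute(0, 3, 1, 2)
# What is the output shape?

Input shape: (30, 201, 28, 20)
Output shape: (30, 20, 201, 28)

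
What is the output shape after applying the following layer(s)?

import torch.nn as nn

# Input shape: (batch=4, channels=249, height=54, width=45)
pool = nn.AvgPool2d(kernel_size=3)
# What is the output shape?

Input shape: (4, 249, 54, 45)
Output shape: (4, 249, 18, 15)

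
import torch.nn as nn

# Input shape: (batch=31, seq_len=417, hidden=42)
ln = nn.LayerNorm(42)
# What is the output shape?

Input shape: (31, 417, 42)
Output shape: (31, 417, 42)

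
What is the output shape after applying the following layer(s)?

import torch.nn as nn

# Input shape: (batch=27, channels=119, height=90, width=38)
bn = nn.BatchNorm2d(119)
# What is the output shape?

Input shape: (27, 119, 90, 38)
Output shape: (27, 119, 90, 38)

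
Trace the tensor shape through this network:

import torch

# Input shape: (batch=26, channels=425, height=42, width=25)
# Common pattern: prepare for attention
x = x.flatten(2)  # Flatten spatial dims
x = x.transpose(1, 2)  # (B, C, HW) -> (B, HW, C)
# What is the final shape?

Input shape: (26, 425, 42, 25)
  -> after flatten(2): (26, 425, 1050)
Output shape: (26, 1050, 425)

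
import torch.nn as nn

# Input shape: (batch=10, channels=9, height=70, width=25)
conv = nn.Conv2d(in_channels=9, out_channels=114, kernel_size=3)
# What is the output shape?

Input shape: (10, 9, 70, 25)
Output shape: (10, 114, 68, 23)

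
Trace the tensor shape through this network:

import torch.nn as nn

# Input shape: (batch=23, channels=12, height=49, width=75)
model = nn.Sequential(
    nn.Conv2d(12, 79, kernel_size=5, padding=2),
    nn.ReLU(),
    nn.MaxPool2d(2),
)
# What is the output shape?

Input shape: (23, 12, 49, 75)
  -> after Conv2d: (23, 79, 49, 75)
  -> after ReLU: (23, 79, 49, 75)
Output shape: (23, 79, 24, 37)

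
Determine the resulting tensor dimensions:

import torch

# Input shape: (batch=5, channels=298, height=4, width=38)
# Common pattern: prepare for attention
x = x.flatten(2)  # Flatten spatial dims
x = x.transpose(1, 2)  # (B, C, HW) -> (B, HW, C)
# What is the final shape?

Input shape: (5, 298, 4, 38)
  -> after flatten(2): (5, 298, 152)
Output shape: (5, 152, 298)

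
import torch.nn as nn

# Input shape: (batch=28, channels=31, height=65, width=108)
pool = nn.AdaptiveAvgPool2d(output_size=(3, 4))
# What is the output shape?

Input shape: (28, 31, 65, 108)
Output shape: (28, 31, 3, 4)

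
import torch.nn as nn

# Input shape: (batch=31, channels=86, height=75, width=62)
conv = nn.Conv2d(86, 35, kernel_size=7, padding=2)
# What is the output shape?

Input shape: (31, 86, 75, 62)
Output shape: (31, 35, 73, 60)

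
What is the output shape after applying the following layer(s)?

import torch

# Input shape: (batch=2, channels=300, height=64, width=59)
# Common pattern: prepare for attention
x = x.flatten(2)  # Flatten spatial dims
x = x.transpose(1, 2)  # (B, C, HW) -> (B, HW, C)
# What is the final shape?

Input shape: (2, 300, 64, 59)
  -> after flatten(2): (2, 300, 3776)
Output shape: (2, 3776, 300)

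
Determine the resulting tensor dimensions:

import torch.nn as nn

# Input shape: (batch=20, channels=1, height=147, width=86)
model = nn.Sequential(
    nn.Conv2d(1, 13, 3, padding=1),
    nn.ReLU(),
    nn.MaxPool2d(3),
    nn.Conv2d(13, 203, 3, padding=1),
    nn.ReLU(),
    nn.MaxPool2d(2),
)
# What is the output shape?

Input shape: (20, 1, 147, 86)
  -> after first Conv2d: (20, 13, 147, 86)
  -> after first MaxPool2d: (20, 13, 49, 28)
  -> after second Conv2d: (20, 203, 49, 28)
Output shape: (20, 203, 24, 14)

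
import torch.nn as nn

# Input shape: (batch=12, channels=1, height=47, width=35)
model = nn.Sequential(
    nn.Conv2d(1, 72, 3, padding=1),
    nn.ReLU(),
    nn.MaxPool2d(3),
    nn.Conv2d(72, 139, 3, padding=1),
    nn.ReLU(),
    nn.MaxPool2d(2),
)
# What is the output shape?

Input shape: (12, 1, 47, 35)
  -> after first Conv2d: (12, 72, 47, 35)
  -> after first MaxPool2d: (12, 72, 15, 11)
  -> after second Conv2d: (12, 139, 15, 11)
Output shape: (12, 139, 7, 5)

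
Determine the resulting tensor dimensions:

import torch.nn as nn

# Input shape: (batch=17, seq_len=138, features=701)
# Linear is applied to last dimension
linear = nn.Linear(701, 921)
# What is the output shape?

Input shape: (17, 138, 701)
Output shape: (17, 138, 921)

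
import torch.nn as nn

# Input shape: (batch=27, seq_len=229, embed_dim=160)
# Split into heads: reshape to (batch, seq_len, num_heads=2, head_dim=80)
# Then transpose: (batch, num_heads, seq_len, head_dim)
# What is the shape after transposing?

Input shape: (27, 229, 160)
  -> after reshape: (27, 229, 2, 80)
Output shape: (27, 2, 229, 80)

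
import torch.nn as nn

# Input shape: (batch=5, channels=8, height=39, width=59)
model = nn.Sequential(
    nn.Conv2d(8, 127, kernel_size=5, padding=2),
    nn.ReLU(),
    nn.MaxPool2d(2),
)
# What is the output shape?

Input shape: (5, 8, 39, 59)
  -> after Conv2d: (5, 127, 39, 59)
  -> after ReLU: (5, 127, 39, 59)
Output shape: (5, 127, 19, 29)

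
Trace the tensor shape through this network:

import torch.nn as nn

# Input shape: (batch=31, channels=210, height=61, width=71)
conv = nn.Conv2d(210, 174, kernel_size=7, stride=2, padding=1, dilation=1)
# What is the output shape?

Input shape: (31, 210, 61, 71)
Output shape: (31, 174, 29, 34)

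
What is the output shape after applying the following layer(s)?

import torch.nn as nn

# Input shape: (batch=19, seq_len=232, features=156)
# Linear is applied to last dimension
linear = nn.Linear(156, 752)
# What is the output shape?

Input shape: (19, 232, 156)
Output shape: (19, 232, 752)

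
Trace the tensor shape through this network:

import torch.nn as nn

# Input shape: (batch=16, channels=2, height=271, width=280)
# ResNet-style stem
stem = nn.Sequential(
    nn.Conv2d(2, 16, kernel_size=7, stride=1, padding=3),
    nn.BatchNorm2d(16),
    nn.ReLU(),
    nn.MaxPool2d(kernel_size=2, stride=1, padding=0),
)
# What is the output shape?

Input shape: (16, 2, 271, 280)
  -> after Conv2d 7x7 stride=1: (16, 16, 271, 280)
Output shape: (16, 16, 270, 279)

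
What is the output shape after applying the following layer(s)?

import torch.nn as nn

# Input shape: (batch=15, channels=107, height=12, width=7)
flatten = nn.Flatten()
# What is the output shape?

Input shape: (15, 107, 12, 7)
Output shape: (15, 8988)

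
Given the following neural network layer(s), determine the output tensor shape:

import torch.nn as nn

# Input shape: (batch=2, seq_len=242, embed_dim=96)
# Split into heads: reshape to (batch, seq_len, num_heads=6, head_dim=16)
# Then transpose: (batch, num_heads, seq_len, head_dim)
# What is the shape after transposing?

Input shape: (2, 242, 96)
  -> after reshape: (2, 242, 6, 16)
Output shape: (2, 6, 242, 16)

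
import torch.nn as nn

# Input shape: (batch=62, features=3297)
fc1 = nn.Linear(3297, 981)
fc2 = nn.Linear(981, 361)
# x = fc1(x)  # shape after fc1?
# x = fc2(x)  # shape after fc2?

Input shape: (62, 3297)
  -> after fc1: (62, 981)
Output shape: (62, 361)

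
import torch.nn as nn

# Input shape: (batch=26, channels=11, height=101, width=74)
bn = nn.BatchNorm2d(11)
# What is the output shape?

Input shape: (26, 11, 101, 74)
Output shape: (26, 11, 101, 74)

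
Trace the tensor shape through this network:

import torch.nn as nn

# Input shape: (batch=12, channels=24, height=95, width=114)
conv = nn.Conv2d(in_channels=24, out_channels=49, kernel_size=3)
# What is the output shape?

Input shape: (12, 24, 95, 114)
Output shape: (12, 49, 93, 112)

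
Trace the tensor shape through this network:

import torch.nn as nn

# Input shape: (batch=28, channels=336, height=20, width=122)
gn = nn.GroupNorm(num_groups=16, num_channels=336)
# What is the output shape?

Input shape: (28, 336, 20, 122)
Output shape: (28, 336, 20, 122)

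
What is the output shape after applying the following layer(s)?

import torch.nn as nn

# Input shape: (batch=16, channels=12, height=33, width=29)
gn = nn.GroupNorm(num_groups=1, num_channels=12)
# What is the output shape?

Input shape: (16, 12, 33, 29)
Output shape: (16, 12, 33, 29)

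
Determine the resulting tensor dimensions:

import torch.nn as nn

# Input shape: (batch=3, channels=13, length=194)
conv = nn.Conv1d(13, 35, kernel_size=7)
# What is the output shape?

Input shape: (3, 13, 194)
Output shape: (3, 35, 188)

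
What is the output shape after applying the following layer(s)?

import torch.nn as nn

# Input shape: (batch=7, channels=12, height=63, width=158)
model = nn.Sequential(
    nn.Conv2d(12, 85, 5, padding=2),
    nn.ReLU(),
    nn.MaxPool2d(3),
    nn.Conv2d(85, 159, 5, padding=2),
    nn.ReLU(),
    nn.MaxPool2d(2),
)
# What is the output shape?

Input shape: (7, 12, 63, 158)
  -> after first Conv2d: (7, 85, 63, 158)
  -> after first MaxPool2d: (7, 85, 21, 52)
  -> after second Conv2d: (7, 159, 21, 52)
Output shape: (7, 159, 10, 26)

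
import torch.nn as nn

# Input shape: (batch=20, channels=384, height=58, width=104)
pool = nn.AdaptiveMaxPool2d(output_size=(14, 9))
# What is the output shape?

Input shape: (20, 384, 58, 104)
Output shape: (20, 384, 14, 9)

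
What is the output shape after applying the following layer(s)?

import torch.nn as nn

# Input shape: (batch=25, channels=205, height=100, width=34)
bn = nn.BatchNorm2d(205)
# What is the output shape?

Input shape: (25, 205, 100, 34)
Output shape: (25, 205, 100, 34)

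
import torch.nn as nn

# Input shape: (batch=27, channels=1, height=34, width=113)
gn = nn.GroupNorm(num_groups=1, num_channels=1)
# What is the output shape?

Input shape: (27, 1, 34, 113)
Output shape: (27, 1, 34, 113)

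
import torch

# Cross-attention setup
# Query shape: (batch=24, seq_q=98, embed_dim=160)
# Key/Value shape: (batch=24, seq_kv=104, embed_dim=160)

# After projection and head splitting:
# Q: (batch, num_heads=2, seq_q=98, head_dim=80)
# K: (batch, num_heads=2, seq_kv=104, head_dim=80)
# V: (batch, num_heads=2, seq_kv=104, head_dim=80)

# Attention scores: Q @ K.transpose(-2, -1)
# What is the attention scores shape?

Input shape: (24, 98, 160)
Output shape: (24, 2, 98, 104)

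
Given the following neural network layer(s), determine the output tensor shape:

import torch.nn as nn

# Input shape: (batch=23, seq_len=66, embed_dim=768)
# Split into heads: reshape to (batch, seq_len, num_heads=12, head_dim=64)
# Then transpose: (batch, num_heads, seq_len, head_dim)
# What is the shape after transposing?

Input shape: (23, 66, 768)
  -> after reshape: (23, 66, 12, 64)
Output shape: (23, 12, 66, 64)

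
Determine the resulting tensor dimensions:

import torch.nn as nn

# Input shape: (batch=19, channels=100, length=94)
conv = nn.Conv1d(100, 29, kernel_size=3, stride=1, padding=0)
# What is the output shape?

Input shape: (19, 100, 94)
Output shape: (19, 29, 92)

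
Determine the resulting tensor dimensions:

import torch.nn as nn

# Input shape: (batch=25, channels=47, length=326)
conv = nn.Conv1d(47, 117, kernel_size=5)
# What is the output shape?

Input shape: (25, 47, 326)
Output shape: (25, 117, 322)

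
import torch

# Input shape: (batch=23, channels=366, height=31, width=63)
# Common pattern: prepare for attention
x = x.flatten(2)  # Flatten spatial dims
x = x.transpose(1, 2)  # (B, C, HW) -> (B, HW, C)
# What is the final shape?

Input shape: (23, 366, 31, 63)
  -> after flatten(2): (23, 366, 1953)
Output shape: (23, 1953, 366)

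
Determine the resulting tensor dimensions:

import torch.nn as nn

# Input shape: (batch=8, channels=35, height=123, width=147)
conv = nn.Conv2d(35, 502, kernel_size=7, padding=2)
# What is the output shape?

Input shape: (8, 35, 123, 147)
Output shape: (8, 502, 121, 145)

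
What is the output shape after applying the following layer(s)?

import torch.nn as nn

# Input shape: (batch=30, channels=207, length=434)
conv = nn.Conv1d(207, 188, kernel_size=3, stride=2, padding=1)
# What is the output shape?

Input shape: (30, 207, 434)
Output shape: (30, 188, 217)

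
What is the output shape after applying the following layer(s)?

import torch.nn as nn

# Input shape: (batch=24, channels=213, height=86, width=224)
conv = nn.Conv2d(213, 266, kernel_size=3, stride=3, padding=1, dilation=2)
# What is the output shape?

Input shape: (24, 213, 86, 224)
Output shape: (24, 266, 28, 74)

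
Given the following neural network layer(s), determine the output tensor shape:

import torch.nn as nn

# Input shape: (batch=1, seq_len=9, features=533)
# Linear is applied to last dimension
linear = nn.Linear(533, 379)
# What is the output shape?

Input shape: (1, 9, 533)
Output shape: (1, 9, 379)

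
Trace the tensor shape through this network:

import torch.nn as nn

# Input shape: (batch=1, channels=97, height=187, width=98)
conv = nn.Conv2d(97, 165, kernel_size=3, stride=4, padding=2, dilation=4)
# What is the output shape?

Input shape: (1, 97, 187, 98)
Output shape: (1, 165, 46, 24)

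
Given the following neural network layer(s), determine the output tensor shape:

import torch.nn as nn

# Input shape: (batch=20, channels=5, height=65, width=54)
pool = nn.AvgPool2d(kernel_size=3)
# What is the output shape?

Input shape: (20, 5, 65, 54)
Output shape: (20, 5, 21, 18)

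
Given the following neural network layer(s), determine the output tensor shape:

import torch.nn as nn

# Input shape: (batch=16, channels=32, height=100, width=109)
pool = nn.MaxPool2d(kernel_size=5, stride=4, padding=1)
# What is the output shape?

Input shape: (16, 32, 100, 109)
Output shape: (16, 32, 25, 27)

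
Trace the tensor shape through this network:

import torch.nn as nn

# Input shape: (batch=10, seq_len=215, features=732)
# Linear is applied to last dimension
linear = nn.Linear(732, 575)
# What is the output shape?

Input shape: (10, 215, 732)
Output shape: (10, 215, 575)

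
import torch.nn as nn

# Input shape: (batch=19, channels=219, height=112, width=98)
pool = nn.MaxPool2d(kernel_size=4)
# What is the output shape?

Input shape: (19, 219, 112, 98)
Output shape: (19, 219, 28, 24)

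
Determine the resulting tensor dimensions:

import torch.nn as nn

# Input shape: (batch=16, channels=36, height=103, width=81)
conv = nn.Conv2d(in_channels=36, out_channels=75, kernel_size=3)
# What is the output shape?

Input shape: (16, 36, 103, 81)
Output shape: (16, 75, 101, 79)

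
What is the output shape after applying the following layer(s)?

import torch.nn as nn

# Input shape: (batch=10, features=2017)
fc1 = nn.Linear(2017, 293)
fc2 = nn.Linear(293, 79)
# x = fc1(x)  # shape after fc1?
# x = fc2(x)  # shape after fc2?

Input shape: (10, 2017)
  -> after fc1: (10, 293)
Output shape: (10, 79)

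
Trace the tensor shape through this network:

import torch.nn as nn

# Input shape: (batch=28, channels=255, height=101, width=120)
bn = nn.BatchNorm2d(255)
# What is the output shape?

Input shape: (28, 255, 101, 120)
Output shape: (28, 255, 101, 120)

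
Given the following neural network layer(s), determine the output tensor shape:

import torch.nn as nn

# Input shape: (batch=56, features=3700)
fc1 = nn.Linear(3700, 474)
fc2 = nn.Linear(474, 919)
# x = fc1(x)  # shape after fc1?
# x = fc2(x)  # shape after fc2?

Input shape: (56, 3700)
  -> after fc1: (56, 474)
Output shape: (56, 919)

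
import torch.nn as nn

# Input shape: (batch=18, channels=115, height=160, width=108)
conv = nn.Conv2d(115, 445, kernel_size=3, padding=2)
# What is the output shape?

Input shape: (18, 115, 160, 108)
Output shape: (18, 445, 162, 110)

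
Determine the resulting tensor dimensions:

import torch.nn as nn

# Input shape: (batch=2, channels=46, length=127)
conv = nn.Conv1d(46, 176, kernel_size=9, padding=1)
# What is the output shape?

Input shape: (2, 46, 127)
Output shape: (2, 176, 121)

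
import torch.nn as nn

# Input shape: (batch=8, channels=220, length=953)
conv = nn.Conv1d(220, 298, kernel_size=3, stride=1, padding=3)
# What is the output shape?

Input shape: (8, 220, 953)
Output shape: (8, 298, 957)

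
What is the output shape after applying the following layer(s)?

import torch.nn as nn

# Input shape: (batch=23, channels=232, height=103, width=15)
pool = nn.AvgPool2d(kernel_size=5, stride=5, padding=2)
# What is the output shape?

Input shape: (23, 232, 103, 15)
Output shape: (23, 232, 21, 3)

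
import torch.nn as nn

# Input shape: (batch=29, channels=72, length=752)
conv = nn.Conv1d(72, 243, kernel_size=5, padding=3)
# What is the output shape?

Input shape: (29, 72, 752)
Output shape: (29, 243, 754)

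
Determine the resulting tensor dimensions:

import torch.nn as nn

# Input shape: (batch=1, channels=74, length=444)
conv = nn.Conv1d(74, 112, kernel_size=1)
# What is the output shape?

Input shape: (1, 74, 444)
Output shape: (1, 112, 444)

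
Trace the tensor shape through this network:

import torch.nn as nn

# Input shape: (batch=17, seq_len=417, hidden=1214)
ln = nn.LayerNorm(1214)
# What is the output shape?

Input shape: (17, 417, 1214)
Output shape: (17, 417, 1214)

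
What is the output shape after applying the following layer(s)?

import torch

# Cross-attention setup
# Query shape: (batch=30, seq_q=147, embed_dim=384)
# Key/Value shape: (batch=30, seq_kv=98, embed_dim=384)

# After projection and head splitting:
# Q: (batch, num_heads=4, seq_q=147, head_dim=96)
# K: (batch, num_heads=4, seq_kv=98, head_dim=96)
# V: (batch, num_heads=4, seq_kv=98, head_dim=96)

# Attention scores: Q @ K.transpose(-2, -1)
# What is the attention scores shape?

Input shape: (30, 147, 384)
Output shape: (30, 4, 147, 98)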